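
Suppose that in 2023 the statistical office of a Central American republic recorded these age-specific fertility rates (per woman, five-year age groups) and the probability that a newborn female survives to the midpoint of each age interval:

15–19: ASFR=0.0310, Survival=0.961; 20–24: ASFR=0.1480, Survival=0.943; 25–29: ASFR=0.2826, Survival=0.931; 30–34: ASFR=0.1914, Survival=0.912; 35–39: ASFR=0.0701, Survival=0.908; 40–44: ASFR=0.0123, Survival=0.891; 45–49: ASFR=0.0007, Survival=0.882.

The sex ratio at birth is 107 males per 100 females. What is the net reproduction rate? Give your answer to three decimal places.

1.648

Proportion female at birth = 100 / (100 + 107) = 0.48309.
Per-age-group product (5 × ASFR × survival probability):
  15–19: 5 × 0.0310 × 0.961 = 0.14896
  20–24: 5 × 0.1480 × 0.943 = 0.69782
  25–29: 5 × 0.2826 × 0.931 = 1.31550
  30–34: 5 × 0.1914 × 0.912 = 0.87278
  35–39: 5 × 0.0701 × 0.908 = 0.31825
  40–44: 5 × 0.0123 × 0.891 = 0.05480
  45–49: 5 × 0.0007 × 0.882 = 0.00309
Sum = 3.41120
NRR = 0.48309 × 3.41120 = 1.64792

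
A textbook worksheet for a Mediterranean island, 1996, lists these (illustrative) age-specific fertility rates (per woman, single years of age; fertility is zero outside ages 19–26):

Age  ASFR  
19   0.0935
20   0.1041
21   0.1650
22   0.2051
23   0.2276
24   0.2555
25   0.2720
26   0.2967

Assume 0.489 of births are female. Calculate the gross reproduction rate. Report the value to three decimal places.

Proportion female at birth = 0.489.
Sum of ASFRs = 0.0935 + 0.1041 + 0.1650 + 0.2051 + 0.2276 + 0.2555 + 0.2720 + 0.2967 = 1.6195
TFR = 1.6195
GRR = 0.489 × 1.6195 = 0.79194

0.792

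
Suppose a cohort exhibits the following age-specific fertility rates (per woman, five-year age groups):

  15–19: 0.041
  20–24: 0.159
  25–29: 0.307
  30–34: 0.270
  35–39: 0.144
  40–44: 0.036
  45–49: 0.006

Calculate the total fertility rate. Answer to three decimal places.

Sum of ASFRs = 0.041 + 0.159 + 0.307 + 0.270 + 0.144 + 0.036 + 0.006 = 0.963
TFR = 5 × 0.963 = 4.815

4.815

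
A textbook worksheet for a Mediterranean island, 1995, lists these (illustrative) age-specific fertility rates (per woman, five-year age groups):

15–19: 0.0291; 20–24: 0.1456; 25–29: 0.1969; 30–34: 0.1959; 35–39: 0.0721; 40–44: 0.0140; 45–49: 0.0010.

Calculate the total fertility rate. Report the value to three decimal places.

3.273

Sum of ASFRs = 0.0291 + 0.1456 + 0.1969 + 0.1959 + 0.0721 + 0.0140 + 0.0010 = 0.6546
TFR = 5 × 0.6546 = 3.273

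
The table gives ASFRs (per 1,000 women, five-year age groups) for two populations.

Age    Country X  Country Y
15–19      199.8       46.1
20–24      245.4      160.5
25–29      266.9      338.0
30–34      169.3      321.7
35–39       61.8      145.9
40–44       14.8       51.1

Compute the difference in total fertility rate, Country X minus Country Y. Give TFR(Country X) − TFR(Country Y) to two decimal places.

-0.53

Country X:
  Sum of ASFRs = 199.8 + 245.4 + 266.9 + 169.3 + 61.8 + 14.8 = 958.0
  TFR = 5 × 958.0 / 1000 = 4.79
Country Y:
  Sum of ASFRs = 46.1 + 160.5 + 338.0 + 321.7 + 145.9 + 51.1 = 1063.3
  TFR = 5 × 1063.3 / 1000 = 5.3165
Difference = 4.79 − 5.3165 = -0.5265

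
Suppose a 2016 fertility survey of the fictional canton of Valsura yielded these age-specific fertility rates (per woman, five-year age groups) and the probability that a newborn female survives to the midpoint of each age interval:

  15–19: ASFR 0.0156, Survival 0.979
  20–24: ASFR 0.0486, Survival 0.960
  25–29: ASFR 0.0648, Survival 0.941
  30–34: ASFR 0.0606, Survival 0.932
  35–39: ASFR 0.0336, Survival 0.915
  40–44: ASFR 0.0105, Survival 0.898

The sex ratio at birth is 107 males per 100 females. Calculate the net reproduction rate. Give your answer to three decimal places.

Proportion female at birth = 100 / (100 + 107) = 0.48309.
Survival-weighted fertility by age (5·fₓ·Sₓ):
  15–19: 5 × 0.0156 × 0.979 = 0.07636
  20–24: 5 × 0.0486 × 0.960 = 0.23328
  25–29: 5 × 0.0648 × 0.941 = 0.30488
  30–34: 5 × 0.0606 × 0.932 = 0.28240
  35–39: 5 × 0.0336 × 0.915 = 0.15372
  40–44: 5 × 0.0105 × 0.898 = 0.04715
Sum = 1.09779
NRR = 0.48309 × 1.09779 = 0.53033
With NRR below 1 the population is below replacement fertility.

0.530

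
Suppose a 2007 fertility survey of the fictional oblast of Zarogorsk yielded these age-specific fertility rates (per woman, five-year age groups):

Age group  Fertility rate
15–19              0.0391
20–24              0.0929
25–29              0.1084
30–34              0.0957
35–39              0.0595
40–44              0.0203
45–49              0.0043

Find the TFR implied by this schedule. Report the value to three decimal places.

2.101

Sum of ASFRs = 0.0391 + 0.0929 + 0.1084 + 0.0957 + 0.0595 + 0.0203 + 0.0043 = 0.4202
TFR = 5 × 0.4202 = 2.101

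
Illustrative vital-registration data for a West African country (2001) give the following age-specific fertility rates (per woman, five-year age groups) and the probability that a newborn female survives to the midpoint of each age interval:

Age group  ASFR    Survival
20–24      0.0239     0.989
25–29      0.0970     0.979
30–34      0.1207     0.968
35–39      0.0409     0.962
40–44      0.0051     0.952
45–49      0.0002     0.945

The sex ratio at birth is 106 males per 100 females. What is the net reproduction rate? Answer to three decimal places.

0.679

Proportion female at birth = 100 / (100 + 106) = 0.48544.
Survival-weighted fertility by age (5·fₓ·Sₓ):
  20–24: 5 × 0.0239 × 0.989 = 0.11819
  25–29: 5 × 0.0970 × 0.979 = 0.47482
  30–34: 5 × 0.1207 × 0.968 = 0.58419
  35–39: 5 × 0.0409 × 0.962 = 0.19673
  40–44: 5 × 0.0051 × 0.952 = 0.02428
  45–49: 5 × 0.0002 × 0.945 = 0.00095
Sum = 1.39916
NRR = 0.48544 × 1.39916 = 0.67921
With NRR below 1 the population is below replacement fertility.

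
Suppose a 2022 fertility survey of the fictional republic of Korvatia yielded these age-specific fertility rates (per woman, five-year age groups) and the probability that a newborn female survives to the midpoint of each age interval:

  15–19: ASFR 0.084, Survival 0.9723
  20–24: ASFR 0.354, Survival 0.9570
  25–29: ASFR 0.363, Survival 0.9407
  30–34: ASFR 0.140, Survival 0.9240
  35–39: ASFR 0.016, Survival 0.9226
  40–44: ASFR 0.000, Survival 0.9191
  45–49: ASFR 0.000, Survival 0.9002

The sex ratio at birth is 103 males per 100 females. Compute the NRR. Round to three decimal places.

Proportion female at birth = 100 / (100 + 103) = 0.49261.
Survival-weighted fertility by age (5·fₓ·Sₓ):
  15–19: 5 × 0.084 × 0.9723 = 0.40837
  20–24: 5 × 0.354 × 0.9570 = 1.69389
  25–29: 5 × 0.363 × 0.9407 = 1.70737
  30–34: 5 × 0.140 × 0.9240 = 0.64680
  35–39: 5 × 0.016 × 0.9226 = 0.07381
  40–44: 5 × 0.000 × 0.9191 = 0.00000
  45–49: 5 × 0.000 × 0.9002 = 0.00000
Sum = 4.53024
NRR = 0.49261 × 4.53024 = 2.23164

2.232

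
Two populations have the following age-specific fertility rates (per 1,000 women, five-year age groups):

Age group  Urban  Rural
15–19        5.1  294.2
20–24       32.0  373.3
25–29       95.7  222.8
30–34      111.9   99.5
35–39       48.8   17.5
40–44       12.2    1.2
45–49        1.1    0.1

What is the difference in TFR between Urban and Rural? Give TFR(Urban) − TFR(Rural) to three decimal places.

Urban:
  Sum of ASFRs = 5.1 + 32.0 + 95.7 + 111.9 + 48.8 + 12.2 + 1.1 = 306.8
  TFR = 5 × 306.8 / 1000 = 1.534
Rural:
  Sum of ASFRs = 294.2 + 373.3 + 222.8 + 99.5 + 17.5 + 1.2 + 0.1 = 1008.6
  TFR = 5 × 1008.6 / 1000 = 5.043
Difference = 1.534 − 5.043 = -3.509

-3.509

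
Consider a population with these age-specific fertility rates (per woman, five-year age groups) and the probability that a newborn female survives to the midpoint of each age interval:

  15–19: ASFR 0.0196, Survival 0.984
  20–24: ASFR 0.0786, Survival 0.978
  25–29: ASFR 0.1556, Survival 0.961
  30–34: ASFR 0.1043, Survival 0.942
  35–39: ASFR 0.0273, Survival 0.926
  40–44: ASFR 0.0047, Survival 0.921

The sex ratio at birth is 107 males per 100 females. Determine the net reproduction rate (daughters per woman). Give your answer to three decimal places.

Proportion female at birth = 100 / (100 + 107) = 0.48309.
Weighting each age-specific rate by interval width and survival:
  15–19: 5 × 0.0196 × 0.984 = 0.09643
  20–24: 5 × 0.0786 × 0.978 = 0.38435
  25–29: 5 × 0.1556 × 0.961 = 0.74766
  30–34: 5 × 0.1043 × 0.942 = 0.49125
  35–39: 5 × 0.0273 × 0.926 = 0.12640
  40–44: 5 × 0.0047 × 0.921 = 0.02164
Sum = 1.86773
NRR = 0.48309 × 1.86773 = 0.90228
With NRR below 1 the population is below replacement fertility.

0.902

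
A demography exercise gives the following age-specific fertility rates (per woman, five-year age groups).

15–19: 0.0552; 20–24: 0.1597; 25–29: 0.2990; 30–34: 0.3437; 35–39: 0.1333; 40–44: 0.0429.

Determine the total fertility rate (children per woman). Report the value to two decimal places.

5.17

Sum of ASFRs = 0.0552 + 0.1597 + 0.2990 + 0.3437 + 0.1333 + 0.0429 = 1.0338
TFR = 5 × 1.0338 = 5.169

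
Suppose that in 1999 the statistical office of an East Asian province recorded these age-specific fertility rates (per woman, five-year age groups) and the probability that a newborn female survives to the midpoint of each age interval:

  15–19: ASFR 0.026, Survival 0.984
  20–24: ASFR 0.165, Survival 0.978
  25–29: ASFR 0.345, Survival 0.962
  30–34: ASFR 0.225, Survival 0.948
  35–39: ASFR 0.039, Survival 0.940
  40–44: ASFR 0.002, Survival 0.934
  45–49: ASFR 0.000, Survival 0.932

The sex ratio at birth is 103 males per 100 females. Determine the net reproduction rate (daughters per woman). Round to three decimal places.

1.898

Proportion female at birth = 100 / (100 + 103) = 0.49261.
Survival-weighted fertility by age (5·fₓ·Sₓ):
  15–19: 5 × 0.026 × 0.984 = 0.12792
  20–24: 5 × 0.165 × 0.978 = 0.80685
  25–29: 5 × 0.345 × 0.962 = 1.65945
  30–34: 5 × 0.225 × 0.948 = 1.06650
  35–39: 5 × 0.039 × 0.940 = 0.18330
  40–44: 5 × 0.002 × 0.934 = 0.00934
  45–49: 5 × 0.000 × 0.932 = 0.00000
Sum = 3.85336
NRR = 0.49261 × 3.85336 = 1.89820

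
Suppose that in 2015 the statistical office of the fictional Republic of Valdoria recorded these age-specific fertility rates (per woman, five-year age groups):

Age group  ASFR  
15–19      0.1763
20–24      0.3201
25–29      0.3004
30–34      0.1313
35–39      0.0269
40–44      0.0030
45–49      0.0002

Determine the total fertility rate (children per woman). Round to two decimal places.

Sum of ASFRs = 0.1763 + 0.3201 + 0.3004 + 0.1313 + 0.0269 + 0.0030 + 0.0002 = 0.9582
TFR = 5 × 0.9582 = 4.791

4.79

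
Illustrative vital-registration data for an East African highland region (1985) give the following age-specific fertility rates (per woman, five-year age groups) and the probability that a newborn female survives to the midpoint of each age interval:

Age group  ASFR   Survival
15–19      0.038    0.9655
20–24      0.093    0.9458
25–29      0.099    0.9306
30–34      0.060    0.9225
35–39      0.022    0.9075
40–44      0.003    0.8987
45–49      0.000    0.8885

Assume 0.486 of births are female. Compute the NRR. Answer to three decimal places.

Proportion female at birth = 0.486.
Weighting each age-specific rate by interval width and survival:
  15–19: 5 × 0.038 × 0.9655 = 0.18345
  20–24: 5 × 0.093 × 0.9458 = 0.43980
  25–29: 5 × 0.099 × 0.9306 = 0.46065
  30–34: 5 × 0.060 × 0.9225 = 0.27675
  35–39: 5 × 0.022 × 0.9075 = 0.09983
  40–44: 5 × 0.003 × 0.8987 = 0.01348
  45–49: 5 × 0.000 × 0.8885 = 0.00000
Sum = 1.47396
NRR = 0.486 × 1.47396 = 0.71634

0.716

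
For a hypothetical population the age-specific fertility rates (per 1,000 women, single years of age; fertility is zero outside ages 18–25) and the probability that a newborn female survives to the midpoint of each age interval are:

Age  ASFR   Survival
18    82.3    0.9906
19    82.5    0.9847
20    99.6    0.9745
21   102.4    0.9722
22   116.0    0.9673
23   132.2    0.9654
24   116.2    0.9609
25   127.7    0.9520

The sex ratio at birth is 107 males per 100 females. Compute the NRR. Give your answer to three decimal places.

0.402

Proportion female at birth = 100 / (100 + 107) = 0.48309.
Each age group contributes 1 × ASFR × survival:
  18: 1 × 82.3/1000 × 0.9906 = 0.08153
  19: 1 × 82.5/1000 × 0.9847 = 0.08124
  20: 1 × 99.6/1000 × 0.9745 = 0.09706
  21: 1 × 102.4/1000 × 0.9722 = 0.09955
  22: 1 × 116.0/1000 × 0.9673 = 0.11221
  23: 1 × 132.2/1000 × 0.9654 = 0.12763
  24: 1 × 116.2/1000 × 0.9609 = 0.11166
  25: 1 × 127.7/1000 × 0.9520 = 0.12157
Sum = 0.83245
NRR = 0.48309 × 0.83245 = 0.40215
An NRR under 1 implies long-run decline under these rates.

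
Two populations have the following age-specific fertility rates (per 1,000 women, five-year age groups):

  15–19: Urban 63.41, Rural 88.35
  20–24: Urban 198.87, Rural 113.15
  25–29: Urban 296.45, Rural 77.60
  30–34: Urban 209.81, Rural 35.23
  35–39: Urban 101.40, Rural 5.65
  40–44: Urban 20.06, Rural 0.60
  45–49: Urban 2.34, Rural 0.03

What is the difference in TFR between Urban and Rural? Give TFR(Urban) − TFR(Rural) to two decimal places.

Urban:
  Sum of ASFRs = 63.41 + 198.87 + 296.45 + 209.81 + 101.40 + 20.06 + 2.34 = 892.34
  TFR = 5 × 892.34 / 1000 = 4.4617
Rural:
  Sum of ASFRs = 88.35 + 113.15 + 77.60 + 35.23 + 5.65 + 0.60 + 0.03 = 320.61
  TFR = 5 × 320.61 / 1000 = 1.60305
Difference = 4.4617 − 1.60305 = 2.85865

2.86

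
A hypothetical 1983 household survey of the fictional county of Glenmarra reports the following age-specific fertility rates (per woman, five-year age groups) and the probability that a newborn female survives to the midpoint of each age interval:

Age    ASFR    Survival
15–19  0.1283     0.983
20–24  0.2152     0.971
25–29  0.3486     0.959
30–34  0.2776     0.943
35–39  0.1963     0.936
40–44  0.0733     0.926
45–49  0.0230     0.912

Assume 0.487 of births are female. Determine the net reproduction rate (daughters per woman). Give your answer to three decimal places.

Proportion female at birth = 0.487.
Weighting each age-specific rate by interval width and survival:
  15–19: 5 × 0.1283 × 0.983 = 0.63059
  20–24: 5 × 0.2152 × 0.971 = 1.04480
  25–29: 5 × 0.3486 × 0.959 = 1.67154
  30–34: 5 × 0.2776 × 0.943 = 1.30888
  35–39: 5 × 0.1963 × 0.936 = 0.91868
  40–44: 5 × 0.0733 × 0.926 = 0.33938
  45–49: 5 × 0.0230 × 0.912 = 0.10488
Sum = 6.01875
NRR = 0.487 × 6.01875 = 2.93113
NRR > 1, so each generation more than replaces itself.

2.931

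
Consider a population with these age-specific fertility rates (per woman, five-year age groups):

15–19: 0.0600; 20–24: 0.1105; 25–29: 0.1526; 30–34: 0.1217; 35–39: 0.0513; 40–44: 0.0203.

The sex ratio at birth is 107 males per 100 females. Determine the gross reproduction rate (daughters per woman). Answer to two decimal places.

1.25

Proportion female at birth = 100 / (100 + 107) = 0.48309.
Sum of ASFRs = 0.0600 + 0.1105 + 0.1526 + 0.1217 + 0.0513 + 0.0203 = 0.5164
TFR = 5 × 0.5164 = 2.582
GRR = 0.48309 × 2.582 = 1.24734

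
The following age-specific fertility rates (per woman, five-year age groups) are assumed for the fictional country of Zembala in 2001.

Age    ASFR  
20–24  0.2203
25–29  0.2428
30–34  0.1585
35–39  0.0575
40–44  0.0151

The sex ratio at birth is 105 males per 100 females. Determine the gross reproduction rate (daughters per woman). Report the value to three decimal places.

Proportion female at birth = 100 / (100 + 105) = 0.48780.
Sum of ASFRs = 0.2203 + 0.2428 + 0.1585 + 0.0575 + 0.0151 = 0.6942
TFR = 5 × 0.6942 = 3.471
GRR = 0.48780 × 3.471 = 1.69315

1.693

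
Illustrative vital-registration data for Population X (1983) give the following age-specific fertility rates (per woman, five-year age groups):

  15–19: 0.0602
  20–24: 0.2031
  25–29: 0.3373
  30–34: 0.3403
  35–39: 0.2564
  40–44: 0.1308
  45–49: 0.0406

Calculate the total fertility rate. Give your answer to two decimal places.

6.84

Sum of ASFRs = 0.0602 + 0.2031 + 0.3373 + 0.3403 + 0.2564 + 0.1308 + 0.0406 = 1.3687
TFR = 5 × 1.3687 = 6.8435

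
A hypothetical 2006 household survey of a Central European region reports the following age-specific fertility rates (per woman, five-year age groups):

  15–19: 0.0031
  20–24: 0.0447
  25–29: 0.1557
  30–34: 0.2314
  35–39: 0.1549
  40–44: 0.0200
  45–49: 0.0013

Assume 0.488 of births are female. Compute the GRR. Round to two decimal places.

Proportion female at birth = 0.488.
Sum of ASFRs = 0.0031 + 0.0447 + 0.1557 + 0.2314 + 0.1549 + 0.0200 + 0.0013 = 0.6111
TFR = 5 × 0.6111 = 3.0555
GRR = 0.488 × 3.0555 = 1.49108

1.49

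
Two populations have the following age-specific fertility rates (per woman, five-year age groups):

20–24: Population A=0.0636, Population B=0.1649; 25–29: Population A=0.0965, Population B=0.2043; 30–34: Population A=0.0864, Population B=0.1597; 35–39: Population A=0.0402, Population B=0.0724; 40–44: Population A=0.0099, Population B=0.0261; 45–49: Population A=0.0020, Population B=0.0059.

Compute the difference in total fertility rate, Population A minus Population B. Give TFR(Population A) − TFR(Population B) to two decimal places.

-1.67

Population A:
  Sum of ASFRs = 0.0636 + 0.0965 + 0.0864 + 0.0402 + 0.0099 + 0.0020 = 0.2986
  TFR = 5 × 0.2986 = 1.493
Population B:
  Sum of ASFRs = 0.1649 + 0.2043 + 0.1597 + 0.0724 + 0.0261 + 0.0059 = 0.6333
  TFR = 5 × 0.6333 = 3.1665
Difference = 1.493 − 3.1665 = -1.6735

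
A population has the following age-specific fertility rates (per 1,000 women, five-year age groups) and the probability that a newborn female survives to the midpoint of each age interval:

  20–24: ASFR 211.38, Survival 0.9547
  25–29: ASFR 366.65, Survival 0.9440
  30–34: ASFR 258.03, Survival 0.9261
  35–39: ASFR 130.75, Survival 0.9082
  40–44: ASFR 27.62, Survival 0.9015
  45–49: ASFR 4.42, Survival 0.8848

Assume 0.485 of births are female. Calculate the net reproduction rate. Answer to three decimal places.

2.266

Proportion female at birth = 0.485.
Each age group contributes 5 × ASFR × survival:
  20–24: 5 × 211.38/1000 × 0.9547 = 1.00902
  25–29: 5 × 366.65/1000 × 0.9440 = 1.73059
  30–34: 5 × 258.03/1000 × 0.9261 = 1.19481
  35–39: 5 × 130.75/1000 × 0.9082 = 0.59374
  40–44: 5 × 27.62/1000 × 0.9015 = 0.12450
  45–49: 5 × 4.42/1000 × 0.8848 = 0.01955
Sum = 4.67221
NRR = 0.485 × 4.67221 = 2.26602
With NRR above 1 the population is above replacement fertility.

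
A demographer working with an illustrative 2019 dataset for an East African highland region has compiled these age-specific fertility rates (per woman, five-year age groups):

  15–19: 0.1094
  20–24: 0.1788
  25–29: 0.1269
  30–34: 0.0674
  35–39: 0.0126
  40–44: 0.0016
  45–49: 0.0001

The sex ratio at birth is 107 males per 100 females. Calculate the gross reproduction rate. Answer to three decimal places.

1.200

Proportion female at birth = 100 / (100 + 107) = 0.48309.
Sum of ASFRs = 0.1094 + 0.1788 + 0.1269 + 0.0674 + 0.0126 + 0.0016 + 0.0001 = 0.4968
TFR = 5 × 0.4968 = 2.484
GRR = 0.48309 × 2.484 = 1.20000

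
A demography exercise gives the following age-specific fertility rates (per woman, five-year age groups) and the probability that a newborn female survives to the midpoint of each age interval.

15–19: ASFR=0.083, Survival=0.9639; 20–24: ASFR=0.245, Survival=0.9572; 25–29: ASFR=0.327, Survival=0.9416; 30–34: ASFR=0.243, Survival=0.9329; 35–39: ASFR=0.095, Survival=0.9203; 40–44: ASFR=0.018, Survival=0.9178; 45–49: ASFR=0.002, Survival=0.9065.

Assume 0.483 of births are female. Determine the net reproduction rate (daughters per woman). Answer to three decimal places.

Proportion female at birth = 0.483.
Per-age-group product (5 × ASFR × survival probability):
  15–19: 5 × 0.083 × 0.9639 = 0.40002
  20–24: 5 × 0.245 × 0.9572 = 1.17257
  25–29: 5 × 0.327 × 0.9416 = 1.53952
  30–34: 5 × 0.243 × 0.9329 = 1.13347
  35–39: 5 × 0.095 × 0.9203 = 0.43714
  40–44: 5 × 0.018 × 0.9178 = 0.08260
  45–49: 5 × 0.002 × 0.9065 = 0.00907
Sum = 4.77439
NRR = 0.483 × 4.77439 = 2.30603

2.306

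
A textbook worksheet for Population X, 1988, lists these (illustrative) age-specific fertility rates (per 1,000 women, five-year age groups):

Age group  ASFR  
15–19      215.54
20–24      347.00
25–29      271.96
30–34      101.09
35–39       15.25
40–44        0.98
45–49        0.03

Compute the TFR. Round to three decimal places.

4.759

Sum of ASFRs = 215.54 + 347.00 + 271.96 + 101.09 + 15.25 + 0.98 + 0.03 = 951.85
TFR = 5 × 951.85 / 1000 = 4.75925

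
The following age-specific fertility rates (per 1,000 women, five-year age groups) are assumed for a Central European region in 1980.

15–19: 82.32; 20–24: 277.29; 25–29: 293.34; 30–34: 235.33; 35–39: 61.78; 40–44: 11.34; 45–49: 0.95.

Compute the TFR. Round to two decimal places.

Sum of ASFRs = 82.32 + 277.29 + 293.34 + 235.33 + 61.78 + 11.34 + 0.95 = 962.35
TFR = 5 × 962.35 / 1000 = 4.81175

4.81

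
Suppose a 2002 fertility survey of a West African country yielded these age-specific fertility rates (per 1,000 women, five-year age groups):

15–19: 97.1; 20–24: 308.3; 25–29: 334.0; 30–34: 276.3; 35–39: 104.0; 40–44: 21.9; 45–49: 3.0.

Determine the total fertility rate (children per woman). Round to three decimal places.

5.723

Sum of ASFRs = 97.1 + 308.3 + 334.0 + 276.3 + 104.0 + 21.9 + 3.0 = 1144.6
TFR = 5 × 1144.6 / 1000 = 5.723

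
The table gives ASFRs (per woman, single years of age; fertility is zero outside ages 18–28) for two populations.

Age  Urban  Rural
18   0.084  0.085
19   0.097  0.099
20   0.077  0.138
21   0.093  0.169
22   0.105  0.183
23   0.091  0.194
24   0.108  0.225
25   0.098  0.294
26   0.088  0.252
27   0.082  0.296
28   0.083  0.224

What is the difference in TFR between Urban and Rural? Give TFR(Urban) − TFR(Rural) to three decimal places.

Urban:
  Sum of ASFRs = 0.084 + 0.097 + 0.077 + 0.093 + 0.105 + 0.091 + 0.108 + 0.098 + 0.088 + 0.082 + 0.083 = 1.006
  TFR = 1.006
Rural:
  Sum of ASFRs = 0.085 + 0.099 + 0.138 + 0.169 + 0.183 + 0.194 + 0.225 + 0.294 + 0.252 + 0.296 + 0.224 = 2.159
  TFR = 2.159
Difference = 1.006 − 2.159 = -1.153

-1.153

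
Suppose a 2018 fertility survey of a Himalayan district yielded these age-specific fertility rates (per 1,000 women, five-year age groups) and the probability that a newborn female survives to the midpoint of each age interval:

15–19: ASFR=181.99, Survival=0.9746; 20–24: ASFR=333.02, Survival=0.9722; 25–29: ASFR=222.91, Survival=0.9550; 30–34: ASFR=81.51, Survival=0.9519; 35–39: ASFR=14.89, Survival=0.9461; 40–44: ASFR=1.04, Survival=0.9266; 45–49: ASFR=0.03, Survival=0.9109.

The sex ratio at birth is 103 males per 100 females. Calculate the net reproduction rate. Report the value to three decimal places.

1.987

Proportion female at birth = 100 / (100 + 103) = 0.49261.
Per-age-group product (5 × ASFR × survival probability):
  15–19: 5 × 181.99/1000 × 0.9746 = 0.88684
  20–24: 5 × 333.02/1000 × 0.9722 = 1.61881
  25–29: 5 × 222.91/1000 × 0.9550 = 1.06440
  30–34: 5 × 81.51/1000 × 0.9519 = 0.38795
  35–39: 5 × 14.89/1000 × 0.9461 = 0.07044
  40–44: 5 × 1.04/1000 × 0.9266 = 0.00482
  45–49: 5 × 0.03/1000 × 0.9109 = 0.00014
Sum = 4.03340
NRR = 0.49261 × 4.03340 = 1.98689
With NRR above 1 the population is above replacement fertility.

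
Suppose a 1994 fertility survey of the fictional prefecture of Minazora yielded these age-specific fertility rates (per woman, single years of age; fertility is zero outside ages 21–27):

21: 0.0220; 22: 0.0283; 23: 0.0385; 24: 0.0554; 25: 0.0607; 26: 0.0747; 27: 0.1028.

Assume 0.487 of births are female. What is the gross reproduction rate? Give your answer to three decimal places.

0.186

Proportion female at birth = 0.487.
Sum of ASFRs = 0.0220 + 0.0283 + 0.0385 + 0.0554 + 0.0607 + 0.0747 + 0.1028 = 0.3824
TFR = 0.3824
GRR = 0.487 × 0.3824 = 0.18623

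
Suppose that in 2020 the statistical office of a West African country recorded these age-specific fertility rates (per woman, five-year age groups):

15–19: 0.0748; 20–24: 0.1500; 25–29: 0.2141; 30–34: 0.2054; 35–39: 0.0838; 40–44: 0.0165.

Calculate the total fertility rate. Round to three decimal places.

3.723

Sum of ASFRs = 0.0748 + 0.1500 + 0.2141 + 0.2054 + 0.0838 + 0.0165 = 0.7446
TFR = 5 × 0.7446 = 3.723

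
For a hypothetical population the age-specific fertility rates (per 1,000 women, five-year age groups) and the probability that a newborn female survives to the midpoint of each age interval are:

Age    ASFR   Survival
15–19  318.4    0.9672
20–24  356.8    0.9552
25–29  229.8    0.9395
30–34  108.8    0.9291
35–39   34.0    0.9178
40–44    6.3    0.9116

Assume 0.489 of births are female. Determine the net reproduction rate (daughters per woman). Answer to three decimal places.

Proportion female at birth = 0.489.
Each age group contributes 5 × ASFR × survival:
  15–19: 5 × 318.4/1000 × 0.9672 = 1.53978
  20–24: 5 × 356.8/1000 × 0.9552 = 1.70408
  25–29: 5 × 229.8/1000 × 0.9395 = 1.07949
  30–34: 5 × 108.8/1000 × 0.9291 = 0.50543
  35–39: 5 × 34.0/1000 × 0.9178 = 0.15603
  40–44: 5 × 6.3/1000 × 0.9116 = 0.02872
Sum = 5.01353
NRR = 0.489 × 5.01353 = 2.45162
An NRR exceeding 1 indicates intrinsic growth under these rates.

2.452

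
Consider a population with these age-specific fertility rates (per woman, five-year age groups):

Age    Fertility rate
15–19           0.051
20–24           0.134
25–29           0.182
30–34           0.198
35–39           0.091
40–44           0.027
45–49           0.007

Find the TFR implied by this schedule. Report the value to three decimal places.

Sum of ASFRs = 0.051 + 0.134 + 0.182 + 0.198 + 0.091 + 0.027 + 0.007 = 0.690
TFR = 5 × 0.690 = 3.45

3.450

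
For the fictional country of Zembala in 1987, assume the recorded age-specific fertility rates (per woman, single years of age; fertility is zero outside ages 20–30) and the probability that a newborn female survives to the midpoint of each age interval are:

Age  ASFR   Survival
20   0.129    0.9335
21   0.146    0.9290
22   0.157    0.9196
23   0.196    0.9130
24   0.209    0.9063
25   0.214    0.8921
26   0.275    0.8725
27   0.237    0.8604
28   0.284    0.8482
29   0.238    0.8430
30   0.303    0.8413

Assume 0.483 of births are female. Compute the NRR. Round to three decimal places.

1.014

Proportion female at birth = 0.483.
Survival-weighted fertility by age (1·fₓ·Sₓ):
  20: 1 × 0.129 × 0.9335 = 0.12042
  21: 1 × 0.146 × 0.9290 = 0.13563
  22: 1 × 0.157 × 0.9196 = 0.14438
  23: 1 × 0.196 × 0.9130 = 0.17895
  24: 1 × 0.209 × 0.9063 = 0.18942
  25: 1 × 0.214 × 0.8921 = 0.19091
  26: 1 × 0.275 × 0.8725 = 0.23994
  27: 1 × 0.237 × 0.8604 = 0.20391
  28: 1 × 0.284 × 0.8482 = 0.24089
  29: 1 × 0.238 × 0.8430 = 0.20063
  30: 1 × 0.303 × 0.8413 = 0.25491
Sum = 2.09999
NRR = 0.483 × 2.09999 = 1.01430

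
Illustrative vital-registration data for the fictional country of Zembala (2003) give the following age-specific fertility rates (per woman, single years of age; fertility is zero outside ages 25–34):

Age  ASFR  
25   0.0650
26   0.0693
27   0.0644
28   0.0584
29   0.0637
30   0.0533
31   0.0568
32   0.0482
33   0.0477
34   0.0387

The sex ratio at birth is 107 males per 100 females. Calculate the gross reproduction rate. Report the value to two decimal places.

Proportion female at birth = 100 / (100 + 107) = 0.48309.
Sum of ASFRs = 0.0650 + 0.0693 + 0.0644 + 0.0584 + 0.0637 + 0.0533 + 0.0568 + 0.0482 + 0.0477 + 0.0387 = 0.5655
TFR = 0.5655
GRR = 0.48309 × 0.5655 = 0.27319

0.27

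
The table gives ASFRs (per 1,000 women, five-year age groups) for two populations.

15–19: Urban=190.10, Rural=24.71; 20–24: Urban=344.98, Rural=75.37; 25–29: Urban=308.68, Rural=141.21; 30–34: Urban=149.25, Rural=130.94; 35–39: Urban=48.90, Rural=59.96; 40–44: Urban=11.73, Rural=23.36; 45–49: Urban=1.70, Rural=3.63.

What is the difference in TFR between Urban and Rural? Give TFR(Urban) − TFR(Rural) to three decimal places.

Urban:
  Sum of ASFRs = 190.10 + 344.98 + 308.68 + 149.25 + 48.90 + 11.73 + 1.70 = 1055.34
  TFR = 5 × 1055.34 / 1000 = 5.2767
Rural:
  Sum of ASFRs = 24.71 + 75.37 + 141.21 + 130.94 + 59.96 + 23.36 + 3.63 = 459.18
  TFR = 5 × 459.18 / 1000 = 2.2959
Difference = 5.2767 − 2.2959 = 2.9808

2.981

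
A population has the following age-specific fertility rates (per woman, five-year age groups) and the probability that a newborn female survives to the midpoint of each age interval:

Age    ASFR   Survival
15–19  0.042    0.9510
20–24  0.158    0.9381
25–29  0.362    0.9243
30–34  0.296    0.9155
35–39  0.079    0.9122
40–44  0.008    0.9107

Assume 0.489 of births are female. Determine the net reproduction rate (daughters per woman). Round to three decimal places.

2.135

Proportion female at birth = 0.489.
Survival-weighted fertility by age (5·fₓ·Sₓ):
  15–19: 5 × 0.042 × 0.9510 = 0.19971
  20–24: 5 × 0.158 × 0.9381 = 0.74110
  25–29: 5 × 0.362 × 0.9243 = 1.67298
  30–34: 5 × 0.296 × 0.9155 = 1.35494
  35–39: 5 × 0.079 × 0.9122 = 0.36032
  40–44: 5 × 0.008 × 0.9107 = 0.03643
Sum = 4.36548
NRR = 0.489 × 4.36548 = 2.13472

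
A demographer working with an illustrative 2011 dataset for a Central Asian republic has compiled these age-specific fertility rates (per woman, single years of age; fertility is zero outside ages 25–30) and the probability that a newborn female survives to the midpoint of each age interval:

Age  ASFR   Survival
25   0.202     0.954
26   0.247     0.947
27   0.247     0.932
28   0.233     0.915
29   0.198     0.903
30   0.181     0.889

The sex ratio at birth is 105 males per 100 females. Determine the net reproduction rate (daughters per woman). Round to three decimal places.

Proportion female at birth = 100 / (100 + 105) = 0.48780.
Survival-weighted fertility by age (1·fₓ·Sₓ):
  25: 1 × 0.202 × 0.954 = 0.19271
  26: 1 × 0.247 × 0.947 = 0.23391
  27: 1 × 0.247 × 0.932 = 0.23020
  28: 1 × 0.233 × 0.915 = 0.21320
  29: 1 × 0.198 × 0.903 = 0.17879
  30: 1 × 0.181 × 0.889 = 0.16091
Sum = 1.20972
NRR = 0.48780 × 1.20972 = 0.59010
NRR < 1, so the cohort does not fully replace itself.

0.590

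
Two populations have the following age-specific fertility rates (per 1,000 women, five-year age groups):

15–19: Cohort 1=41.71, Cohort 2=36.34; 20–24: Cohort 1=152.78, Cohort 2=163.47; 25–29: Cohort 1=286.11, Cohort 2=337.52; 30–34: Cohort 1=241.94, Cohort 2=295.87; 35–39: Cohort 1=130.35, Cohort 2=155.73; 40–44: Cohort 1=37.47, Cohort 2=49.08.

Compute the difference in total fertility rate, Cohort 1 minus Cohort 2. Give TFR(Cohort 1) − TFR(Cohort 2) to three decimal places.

Cohort 1:
  Sum of ASFRs = 41.71 + 152.78 + 286.11 + 241.94 + 130.35 + 37.47 = 890.36
  TFR = 5 × 890.36 / 1000 = 4.4518
Cohort 2:
  Sum of ASFRs = 36.34 + 163.47 + 337.52 + 295.87 + 155.73 + 49.08 = 1038.01
  TFR = 5 × 1038.01 / 1000 = 5.19005
Difference = 4.4518 − 5.19005 = -0.73825

-0.738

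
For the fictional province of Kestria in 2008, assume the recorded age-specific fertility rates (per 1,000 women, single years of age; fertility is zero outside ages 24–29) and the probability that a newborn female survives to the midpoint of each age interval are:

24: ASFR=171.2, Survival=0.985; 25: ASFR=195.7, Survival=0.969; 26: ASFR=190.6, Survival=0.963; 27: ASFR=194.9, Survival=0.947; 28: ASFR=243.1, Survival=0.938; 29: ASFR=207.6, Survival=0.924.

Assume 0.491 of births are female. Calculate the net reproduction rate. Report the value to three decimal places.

Proportion female at birth = 0.491.
Per-age-group product (1 × ASFR × survival probability):
  24: 1 × 171.2/1000 × 0.985 = 0.16863
  25: 1 × 195.7/1000 × 0.969 = 0.18963
  26: 1 × 190.6/1000 × 0.963 = 0.18355
  27: 1 × 194.9/1000 × 0.947 = 0.18457
  28: 1 × 243.1/1000 × 0.938 = 0.22803
  29: 1 × 207.6/1000 × 0.924 = 0.19182
Sum = 1.14623
NRR = 0.491 × 1.14623 = 0.56280

0.563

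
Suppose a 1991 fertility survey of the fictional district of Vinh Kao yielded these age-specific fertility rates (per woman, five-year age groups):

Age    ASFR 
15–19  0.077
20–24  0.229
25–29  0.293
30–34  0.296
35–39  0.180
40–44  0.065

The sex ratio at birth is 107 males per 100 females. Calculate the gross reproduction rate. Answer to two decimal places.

2.75

Proportion female at birth = 100 / (100 + 107) = 0.48309.
Sum of ASFRs = 0.077 + 0.229 + 0.293 + 0.296 + 0.180 + 0.065 = 1.140
TFR = 5 × 1.140 = 5.7
GRR = 0.48309 × 5.7 = 2.75361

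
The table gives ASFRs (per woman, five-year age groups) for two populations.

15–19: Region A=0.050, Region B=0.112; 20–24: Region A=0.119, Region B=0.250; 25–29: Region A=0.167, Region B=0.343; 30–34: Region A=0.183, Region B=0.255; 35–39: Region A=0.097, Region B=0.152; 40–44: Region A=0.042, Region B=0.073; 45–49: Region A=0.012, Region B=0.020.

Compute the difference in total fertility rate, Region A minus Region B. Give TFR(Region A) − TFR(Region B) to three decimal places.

-2.675

Region A:
  Sum of ASFRs = 0.050 + 0.119 + 0.167 + 0.183 + 0.097 + 0.042 + 0.012 = 0.670
  TFR = 5 × 0.670 = 3.35
Region B:
  Sum of ASFRs = 0.112 + 0.250 + 0.343 + 0.255 + 0.152 + 0.073 + 0.020 = 1.205
  TFR = 5 × 1.205 = 6.025
Difference = 3.35 − 6.025 = -2.675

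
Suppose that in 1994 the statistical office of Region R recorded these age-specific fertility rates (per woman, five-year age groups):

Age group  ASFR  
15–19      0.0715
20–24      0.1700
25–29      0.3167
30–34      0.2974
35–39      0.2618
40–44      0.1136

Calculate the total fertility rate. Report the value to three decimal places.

6.155

Sum of ASFRs = 0.0715 + 0.1700 + 0.3167 + 0.2974 + 0.2618 + 0.1136 = 1.2310
TFR = 5 × 1.2310 = 6.155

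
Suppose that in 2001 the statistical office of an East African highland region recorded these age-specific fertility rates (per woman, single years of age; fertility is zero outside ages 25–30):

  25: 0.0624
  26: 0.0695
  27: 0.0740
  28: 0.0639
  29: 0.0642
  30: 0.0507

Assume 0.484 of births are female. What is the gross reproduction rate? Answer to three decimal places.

Proportion female at birth = 0.484.
Sum of ASFRs = 0.0624 + 0.0695 + 0.0740 + 0.0639 + 0.0642 + 0.0507 = 0.3847
TFR = 0.3847
GRR = 0.484 × 0.3847 = 0.18619

0.186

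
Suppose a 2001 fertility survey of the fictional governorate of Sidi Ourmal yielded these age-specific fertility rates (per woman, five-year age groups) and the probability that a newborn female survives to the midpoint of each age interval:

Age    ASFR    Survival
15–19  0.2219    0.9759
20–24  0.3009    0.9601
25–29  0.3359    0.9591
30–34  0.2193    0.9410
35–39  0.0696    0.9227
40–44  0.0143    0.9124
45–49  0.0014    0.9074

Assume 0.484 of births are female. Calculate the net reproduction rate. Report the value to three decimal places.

Proportion female at birth = 0.484.
Each age group contributes 5 × ASFR × survival:
  15–19: 5 × 0.2219 × 0.9759 = 1.08276
  20–24: 5 × 0.3009 × 0.9601 = 1.44447
  25–29: 5 × 0.3359 × 0.9591 = 1.61081
  30–34: 5 × 0.2193 × 0.9410 = 1.03181
  35–39: 5 × 0.0696 × 0.9227 = 0.32110
  40–44: 5 × 0.0143 × 0.9124 = 0.06524
  45–49: 5 × 0.0014 × 0.9074 = 0.00635
Sum = 5.56254
NRR = 0.484 × 5.56254 = 2.69227
NRR > 1, so each generation more than replaces itself.

2.692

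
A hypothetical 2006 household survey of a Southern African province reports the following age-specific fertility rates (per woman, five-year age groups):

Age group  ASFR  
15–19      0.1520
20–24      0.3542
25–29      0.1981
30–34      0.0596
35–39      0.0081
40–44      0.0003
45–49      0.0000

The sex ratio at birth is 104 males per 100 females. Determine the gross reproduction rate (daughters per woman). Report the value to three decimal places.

Proportion female at birth = 100 / (100 + 104) = 0.49020.
Sum of ASFRs = 0.1520 + 0.3542 + 0.1981 + 0.0596 + 0.0081 + 0.0003 + 0.0000 = 0.7723
TFR = 5 × 0.7723 = 3.8615
GRR = 0.49020 × 3.8615 = 1.89291

1.893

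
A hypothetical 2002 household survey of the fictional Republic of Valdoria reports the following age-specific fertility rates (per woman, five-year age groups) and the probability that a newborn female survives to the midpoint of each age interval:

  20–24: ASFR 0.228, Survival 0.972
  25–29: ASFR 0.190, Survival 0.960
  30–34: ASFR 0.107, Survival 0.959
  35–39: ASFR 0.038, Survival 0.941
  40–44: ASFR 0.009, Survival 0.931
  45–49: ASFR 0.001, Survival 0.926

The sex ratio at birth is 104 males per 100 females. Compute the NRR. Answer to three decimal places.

1.352

Proportion female at birth = 100 / (100 + 104) = 0.49020.
Survival-weighted fertility by age (5·fₓ·Sₓ):
  20–24: 5 × 0.228 × 0.972 = 1.10808
  25–29: 5 × 0.190 × 0.960 = 0.91200
  30–34: 5 × 0.107 × 0.959 = 0.51307
  35–39: 5 × 0.038 × 0.941 = 0.17879
  40–44: 5 × 0.009 × 0.931 = 0.04190
  45–49: 5 × 0.001 × 0.926 = 0.00463
Sum = 2.75847
NRR = 0.49020 × 2.75847 = 1.35220
With NRR above 1 the population is above replacement fertility.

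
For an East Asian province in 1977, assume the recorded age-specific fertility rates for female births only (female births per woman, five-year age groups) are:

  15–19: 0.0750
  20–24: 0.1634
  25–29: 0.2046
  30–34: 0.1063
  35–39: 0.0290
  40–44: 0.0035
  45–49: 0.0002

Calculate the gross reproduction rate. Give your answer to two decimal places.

2.91

Sum of female ASFRs = 0.0750 + 0.1634 + 0.2046 + 0.1063 + 0.0290 + 0.0035 + 0.0002 = 0.5820
GRR = 5 × 0.5820 = 2.91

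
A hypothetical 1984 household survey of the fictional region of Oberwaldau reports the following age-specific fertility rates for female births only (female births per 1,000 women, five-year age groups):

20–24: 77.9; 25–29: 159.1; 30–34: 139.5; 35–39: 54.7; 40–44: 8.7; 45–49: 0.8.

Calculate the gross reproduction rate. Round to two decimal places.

Sum of female ASFRs = 77.9 + 159.1 + 139.5 + 54.7 + 8.7 + 0.8 = 440.7
GRR = 5 × 440.7 / 1000 = 2.2035

2.20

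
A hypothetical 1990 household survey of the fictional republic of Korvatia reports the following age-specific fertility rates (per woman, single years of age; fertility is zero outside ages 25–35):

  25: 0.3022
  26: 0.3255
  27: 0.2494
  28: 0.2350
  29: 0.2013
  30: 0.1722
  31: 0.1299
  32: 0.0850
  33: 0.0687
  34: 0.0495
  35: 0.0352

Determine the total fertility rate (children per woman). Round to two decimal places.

Sum of ASFRs = 0.3022 + 0.3255 + 0.2494 + 0.2350 + 0.2013 + 0.1722 + 0.1299 + 0.0850 + 0.0687 + 0.0495 + 0.0352 = 1.8539
TFR = 1.8539

1.85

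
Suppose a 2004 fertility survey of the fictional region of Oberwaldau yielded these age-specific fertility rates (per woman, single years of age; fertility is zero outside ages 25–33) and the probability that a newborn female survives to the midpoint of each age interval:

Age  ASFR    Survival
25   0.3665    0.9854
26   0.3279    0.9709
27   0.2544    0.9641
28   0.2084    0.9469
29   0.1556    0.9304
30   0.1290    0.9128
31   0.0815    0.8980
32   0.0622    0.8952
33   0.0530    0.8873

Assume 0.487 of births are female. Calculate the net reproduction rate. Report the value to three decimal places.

0.760

Proportion female at birth = 0.487.
Each age group contributes 1 × ASFR × survival:
  25: 1 × 0.3665 × 0.9854 = 0.36115
  26: 1 × 0.3279 × 0.9709 = 0.31836
  27: 1 × 0.2544 × 0.9641 = 0.24527
  28: 1 × 0.2084 × 0.9469 = 0.19733
  29: 1 × 0.1556 × 0.9304 = 0.14477
  30: 1 × 0.1290 × 0.9128 = 0.11775
  31: 1 × 0.0815 × 0.8980 = 0.07319
  32: 1 × 0.0622 × 0.8952 = 0.05568
  33: 1 × 0.0530 × 0.8873 = 0.04703
Sum = 1.56053
NRR = 0.487 × 1.56053 = 0.75998
NRR < 1, so the cohort does not fully replace itself.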